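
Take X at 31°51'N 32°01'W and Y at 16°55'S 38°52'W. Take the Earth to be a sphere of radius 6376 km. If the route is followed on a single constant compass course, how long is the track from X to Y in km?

5476 km

Δψ = ln[tan(π/4+φ₂/2)/tan(π/4+φ₁/2)] = -0.8866;  Δφ = -0.8511 rad,  Δλ = -0.1196 rad
q = Δφ/Δψ = 0.9600
d = R·√(Δφ² + q²Δλ²) = 6376·0.85884 = 5476 km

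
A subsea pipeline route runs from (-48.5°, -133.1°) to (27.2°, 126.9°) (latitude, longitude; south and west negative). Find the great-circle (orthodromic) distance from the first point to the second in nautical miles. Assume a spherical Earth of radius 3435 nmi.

cos σ = sin φ₁ sin φ₂ + cos φ₁ cos φ₂ cos Δλ
      = sin(-48.50°)sin(27.20°) + cos(-48.50°)cos(27.20°)cos(-100.00°) = -0.4447
σ = 116.403° → d = Rσ = 3435·2.03162 = 6979 nmi

6979 nmi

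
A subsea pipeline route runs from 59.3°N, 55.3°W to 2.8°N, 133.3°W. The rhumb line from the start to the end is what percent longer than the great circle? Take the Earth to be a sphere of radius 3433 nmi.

2.8%

Great circle: σ = 1.4222 rad → d_gc = Rσ = 4882.5 nmi
Rhumb: Δφ = -0.9861, Δλ = -1.3614, Δψ = -1.2439, q = Δφ/Δψ = 0.7928 → d_rh = R√(Δφ²+q²Δλ²) = 5018.7 nmi
Excess = (5018.7 − 4882.5) / 4882.5 = 136.2 / 4882.5 = 2.79% ≈ 2.8%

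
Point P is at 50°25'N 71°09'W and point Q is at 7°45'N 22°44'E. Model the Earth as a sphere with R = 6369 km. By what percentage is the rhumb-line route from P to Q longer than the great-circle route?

3.7%

Great circle: σ = 1.5096 rad → d_gc = Rσ = 9614.6 km
Rhumb: Δφ = -0.7447, Δλ = +1.6386, Δψ = -0.8864, q = Δφ/Δψ = 0.8401 → d_rh = R√(Δφ²+q²Δλ²) = 9968.4 km
Excess = (9968.4 − 9614.6) / 9614.6 = 353.8 / 9614.6 = 3.68% ≈ 3.7%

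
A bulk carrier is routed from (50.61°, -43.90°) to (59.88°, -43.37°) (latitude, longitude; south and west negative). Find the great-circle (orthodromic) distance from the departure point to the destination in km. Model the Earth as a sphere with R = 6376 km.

1032 km

cos σ = sin φ₁ sin φ₂ + cos φ₁ cos φ₂ cos Δλ
      = sin(50.61°)sin(59.88°) + cos(50.61°)cos(59.88°)cos(0.53°) = 0.9869
σ = 9.275° → d = Rσ = 6376·0.16188 = 1032 km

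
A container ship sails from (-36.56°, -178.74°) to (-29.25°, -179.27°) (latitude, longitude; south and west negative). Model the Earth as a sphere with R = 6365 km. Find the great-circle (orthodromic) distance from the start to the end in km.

814 km

cos σ = sin φ₁ sin φ₂ + cos φ₁ cos φ₂ cos Δλ
      = sin(-36.56°)sin(-29.25°) + cos(-36.56°)cos(-29.25°)cos(-0.53°) = 0.9918
σ = 7.323° → d = Rσ = 6365·0.12782 = 814 km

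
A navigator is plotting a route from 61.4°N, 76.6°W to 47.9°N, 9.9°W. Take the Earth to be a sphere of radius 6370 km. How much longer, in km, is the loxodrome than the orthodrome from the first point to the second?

Great circle: cos σ = sin φ₁ sin φ₂ + cos φ₁ cos φ₂ cos Δλ,  σ = 0.6787 rad → d_gc = 4323.4 km
Rhumb line: Δψ = -0.4120, q = Δφ/Δψ = 0.5718, d_rh = R√(Δφ²+q²Δλ²) = 4498.3 km
Excess = 4498.3 − 4323.4 = 174.9 ≈ 175 km

175 km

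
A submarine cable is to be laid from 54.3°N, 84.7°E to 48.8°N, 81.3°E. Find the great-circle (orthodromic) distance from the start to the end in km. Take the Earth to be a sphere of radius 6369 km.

655 km

Haversine: a = sin²(Δφ/2)+cos φ₁ cos φ₂ sin²(Δλ/2) = 0.00264;  σ = 2·atan2(√a,√(1−a))
σ = 5.891° → d = Rσ = 6369·0.10281 = 655 km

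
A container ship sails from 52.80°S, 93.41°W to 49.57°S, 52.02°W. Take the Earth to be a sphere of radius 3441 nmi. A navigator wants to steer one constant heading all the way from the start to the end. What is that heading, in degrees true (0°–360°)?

82.9°

Meridional parts: M(φ₁)=-1.0890, M(φ₂)=-0.9991 → ΔM = +0.0900;  Δλ = +0.7224 rad
tan C = Δλ / ΔM = +8.0277 → C = 82.90°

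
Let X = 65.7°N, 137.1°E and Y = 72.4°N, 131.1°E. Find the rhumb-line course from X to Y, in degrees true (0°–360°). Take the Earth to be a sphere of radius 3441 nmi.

Δψ = ln[tan(π/4+φ₂/2)/tan(π/4+φ₁/2)] = +0.3298
Δλ = -0.1047 rad (taken the short way round)
course = atan2(Δλ, Δψ) = 342.39°

342.4°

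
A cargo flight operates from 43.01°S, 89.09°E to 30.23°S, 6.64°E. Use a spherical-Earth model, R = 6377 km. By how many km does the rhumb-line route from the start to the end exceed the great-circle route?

Great circle: cos σ = sin φ₁ sin φ₂ + cos φ₁ cos φ₂ cos Δλ,  σ = 1.1302 rad → d_gc = 7207.5 km
Rhumb line: Δψ = +0.2791, q = Δφ/Δψ = 0.7991, d_rh = R√(Δφ²+q²Δλ²) = 7469.7 km
Excess = 7469.7 − 7207.5 = 262.2 ≈ 262 km

262 km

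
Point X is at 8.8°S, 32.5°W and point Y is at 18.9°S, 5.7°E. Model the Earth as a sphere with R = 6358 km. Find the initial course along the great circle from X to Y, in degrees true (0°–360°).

109.4°

θ = atan2( sin Δλ·cos φ₂ ,  cos φ₁ sin φ₂ − sin φ₁ cos φ₂ cos Δλ )
  = atan2(+0.5851, -0.2064) = 109.43°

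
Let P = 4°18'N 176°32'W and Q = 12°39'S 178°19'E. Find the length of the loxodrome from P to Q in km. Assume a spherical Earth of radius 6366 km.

Δψ = ln[tan(π/4+φ₂/2)/tan(π/4+φ₁/2)] = -0.2977;  Δφ = -0.2958 rad,  Δλ = -0.0899 rad
q = Δφ/Δψ = 0.9937
d = R·√(Δφ² + q²Δλ²) = 6366·0.30902 = 1967 km

1967 km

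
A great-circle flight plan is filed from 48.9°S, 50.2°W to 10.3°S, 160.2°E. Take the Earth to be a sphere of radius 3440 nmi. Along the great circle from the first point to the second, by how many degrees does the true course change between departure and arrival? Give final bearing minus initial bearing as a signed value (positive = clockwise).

At departure: θ₁ = atan2(sin Δλ cos φ₂, cos φ₁ sin φ₂ − sin φ₁ cos φ₂ cos Δλ) = 213.33°
At arrival: θ₂ = atan2(sin Δλ cos φ₁, −cos φ₂ sin φ₁ + sin φ₂ cos φ₁ cos Δλ) = 338.46°
Δθ = θ₂ − θ₁ = +125.1°

+125.1°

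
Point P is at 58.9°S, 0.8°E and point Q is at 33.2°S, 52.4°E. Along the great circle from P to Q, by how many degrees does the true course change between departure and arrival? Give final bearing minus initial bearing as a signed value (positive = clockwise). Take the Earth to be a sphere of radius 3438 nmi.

At departure: θ₁ = atan2(sin Δλ cos φ₂, cos φ₁ sin φ₂ − sin φ₁ cos φ₂ cos Δλ) = 76.11°
At arrival: θ₂ = atan2(sin Δλ cos φ₁, −cos φ₂ sin φ₁ + sin φ₂ cos φ₁ cos Δλ) = 36.82°
Δθ = θ₂ − θ₁ = -39.3°

-39.3°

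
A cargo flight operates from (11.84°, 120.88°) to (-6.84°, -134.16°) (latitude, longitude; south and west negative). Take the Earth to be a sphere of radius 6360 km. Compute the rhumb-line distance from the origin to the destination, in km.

11772 km

Δψ = ln[tan(π/4+φ₂/2)/tan(π/4+φ₁/2)] = -0.3278;  Δφ = -0.3260 rad,  Δλ = +1.8319 rad
q = Δφ/Δψ = 0.9946
d = R·√(Δφ² + q²Δλ²) = 6360·1.85094 = 11772 km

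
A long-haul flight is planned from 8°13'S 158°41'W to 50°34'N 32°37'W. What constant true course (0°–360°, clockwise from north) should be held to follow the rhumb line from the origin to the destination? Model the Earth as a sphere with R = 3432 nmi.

Meridional parts: M(φ₁)=-0.1439, M(φ₂)=+1.0262 → ΔM = +1.1701;  Δλ = +2.2003 rad
tan C = Δλ / ΔM = +1.8805 → C = 62.00°

62.0°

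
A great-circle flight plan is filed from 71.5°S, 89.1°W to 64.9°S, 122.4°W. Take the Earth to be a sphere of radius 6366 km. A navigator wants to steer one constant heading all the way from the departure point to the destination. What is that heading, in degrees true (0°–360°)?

Δψ = ln[tan(π/4+φ₂/2)/tan(π/4+φ₁/2)] = +0.3125
Δλ = -0.5812 rad (taken the short way round)
course = atan2(Δλ, Δψ) = 298.27°

298.3°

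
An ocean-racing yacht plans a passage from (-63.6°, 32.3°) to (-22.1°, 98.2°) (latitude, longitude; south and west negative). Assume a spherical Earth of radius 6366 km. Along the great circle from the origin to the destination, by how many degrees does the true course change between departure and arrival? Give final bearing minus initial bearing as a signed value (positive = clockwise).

-50.5°

Initial bearing θ₁ = atan2(sin Δλ cos φ₂, cos φ₁ sin φ₂ − sin φ₁ cos φ₂ cos Δλ) = 78.53°
Final bearing θ₂ = (initial bearing from the destination back to the start) + 180° = 28.05°
Δθ = θ₂ − θ₁ = -50.5°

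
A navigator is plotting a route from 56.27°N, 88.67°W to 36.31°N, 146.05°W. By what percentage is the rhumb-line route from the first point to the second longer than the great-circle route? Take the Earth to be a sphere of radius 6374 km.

2.4%

Great circle: σ = 0.7471 rad → d_gc = Rσ = 4761.8 km
Rhumb: Δφ = -0.3484, Δλ = -1.0015, Δψ = -0.5125, q = Δφ/Δψ = 0.6797 → d_rh = R√(Δφ²+q²Δλ²) = 4874.0 km
Excess = (4874.0 − 4761.8) / 4761.8 = 112.2 / 4761.8 = 2.36% ≈ 2.4%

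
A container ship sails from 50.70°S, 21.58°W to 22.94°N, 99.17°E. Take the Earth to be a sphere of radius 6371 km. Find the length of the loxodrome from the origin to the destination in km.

14505 km

Δψ = ln[tan(π/4+φ₂/2)/tan(π/4+φ₁/2)] = +1.4414;  Δφ = +1.2853 rad,  Δλ = +2.1075 rad
q = Δφ/Δψ = 0.8917
d = R·√(Δφ² + q²Δλ²) = 6371·2.27672 = 14505 km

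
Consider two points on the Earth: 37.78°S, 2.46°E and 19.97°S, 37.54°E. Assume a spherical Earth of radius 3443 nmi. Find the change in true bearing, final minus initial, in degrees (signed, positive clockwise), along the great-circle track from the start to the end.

-17.6°

At departure: θ₁ = atan2(sin Δλ cos φ₂, cos φ₁ sin φ₂ − sin φ₁ cos φ₂ cos Δλ) = 69.56°
At arrival: θ₂ = atan2(sin Δλ cos φ₁, −cos φ₂ sin φ₁ + sin φ₂ cos φ₁ cos Δλ) = 52.00°
Δθ = θ₂ − θ₁ = -17.6°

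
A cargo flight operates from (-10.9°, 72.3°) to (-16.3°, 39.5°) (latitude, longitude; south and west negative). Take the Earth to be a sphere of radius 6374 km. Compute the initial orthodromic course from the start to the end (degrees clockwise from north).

θ = atan2( sin Δλ·cos φ₂ ,  cos φ₁ sin φ₂ − sin φ₁ cos φ₂ cos Δλ )
  = atan2(-0.5199, -0.1230) = 256.69°

256.7°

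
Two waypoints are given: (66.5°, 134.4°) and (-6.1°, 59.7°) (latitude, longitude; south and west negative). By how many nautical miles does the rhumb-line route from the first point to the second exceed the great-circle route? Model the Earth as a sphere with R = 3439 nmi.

Great circle: cos σ = sin φ₁ sin φ₂ + cos φ₁ cos φ₂ cos Δλ,  σ = 1.5636 rad → d_gc = 5377.3 nmi
Rhumb line: Δψ = -1.6769, q = Δφ/Δψ = 0.7556, d_rh = R√(Δφ²+q²Δλ²) = 5519.7 nmi
Excess = 5519.7 − 5377.3 = 142.4 ≈ 142 nmi

142 nmi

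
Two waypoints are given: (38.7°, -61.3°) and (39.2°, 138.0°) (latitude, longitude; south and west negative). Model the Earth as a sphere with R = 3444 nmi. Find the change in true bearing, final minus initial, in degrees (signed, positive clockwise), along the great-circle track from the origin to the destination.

Initial bearing θ₁ = atan2(sin Δλ cos φ₂, cos φ₁ sin φ₂ − sin φ₁ cos φ₂ cos Δλ) = 344.92°
Final bearing θ₂ = (initial bearing from the destination back to the start) + 180° = 195.19°
Δθ = θ₂ − θ₁ = -149.7°

-149.7°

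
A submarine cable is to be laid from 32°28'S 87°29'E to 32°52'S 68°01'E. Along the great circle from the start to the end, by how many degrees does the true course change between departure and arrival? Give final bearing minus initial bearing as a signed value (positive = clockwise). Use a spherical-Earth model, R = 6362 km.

Initial bearing θ₁ = atan2(sin Δλ cos φ₂, cos φ₁ sin φ₂ − sin φ₁ cos φ₂ cos Δλ) = 263.33°
Final bearing θ₂ = (initial bearing from the destination back to the start) + 180° = 273.90°
Δθ = θ₂ − θ₁ = +10.6°

+10.6°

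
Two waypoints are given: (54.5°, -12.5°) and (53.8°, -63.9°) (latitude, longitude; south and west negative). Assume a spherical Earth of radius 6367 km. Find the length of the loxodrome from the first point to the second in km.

Δψ = ln[tan(π/4+φ₂/2)/tan(π/4+φ₁/2)] = -0.0209;  Δφ = -0.0122 rad,  Δλ = -0.8971 rad
q = Δφ/Δψ = 0.5856
d = R·√(Δφ² + q²Δλ²) = 6367·0.52553 = 3346 km

3346 km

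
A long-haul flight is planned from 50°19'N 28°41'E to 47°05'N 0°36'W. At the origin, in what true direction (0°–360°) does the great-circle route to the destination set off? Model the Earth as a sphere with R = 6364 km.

N = sin Δλ·cos φ₂ = -0.3331;  D = cos φ₁ sin φ₂ − sin φ₁ cos φ₂ cos Δλ = +0.0106
initial course = atan2(N, D) = 271.82°

271.8°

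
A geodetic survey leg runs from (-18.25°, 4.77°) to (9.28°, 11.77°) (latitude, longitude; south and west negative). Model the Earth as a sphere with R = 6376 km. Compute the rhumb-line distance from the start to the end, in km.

3159 km

Δψ = ln[tan(π/4+φ₂/2)/tan(π/4+φ₁/2)] = +0.4867;  Δφ = +0.4805 rad,  Δλ = +0.1222 rad
q = Δφ/Δψ = 0.9872
d = R·√(Δφ² + q²Δλ²) = 6376·0.49539 = 3159 km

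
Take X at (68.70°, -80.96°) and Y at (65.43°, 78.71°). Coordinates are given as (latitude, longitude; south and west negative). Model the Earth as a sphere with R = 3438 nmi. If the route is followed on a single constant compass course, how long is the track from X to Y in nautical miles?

Δψ = ln[tan(π/4+φ₂/2)/tan(π/4+φ₁/2)] = -0.1467;  Δφ = -0.0571 rad,  Δλ = +2.7868 rad
q = Δφ/Δψ = 0.3890
d = R·√(Δφ² + q²Δλ²) = 3438·1.08567 = 3733 nmi

3733 nmi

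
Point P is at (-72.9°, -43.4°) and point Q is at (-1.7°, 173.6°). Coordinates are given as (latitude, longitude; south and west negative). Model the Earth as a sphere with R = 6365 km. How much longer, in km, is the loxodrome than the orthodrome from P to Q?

1892 km

Great circle: cos σ = sin φ₁ sin φ₂ + cos φ₁ cos φ₂ cos Δλ,  σ = 1.7787 rad → d_gc = 11321.2 km
Rhumb line: Δψ = +1.8652, q = Δφ/Δψ = 0.6663, d_rh = R√(Δφ²+q²Δλ²) = 13213.1 km
Excess = 13213.1 − 11321.2 = 1891.9 ≈ 1892 km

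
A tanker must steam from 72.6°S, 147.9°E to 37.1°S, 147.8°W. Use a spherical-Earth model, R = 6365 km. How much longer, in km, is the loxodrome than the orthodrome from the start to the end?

198 km

Great circle: cos σ = sin φ₁ sin φ₂ + cos φ₁ cos φ₂ cos Δλ,  σ = 0.8243 rad → d_gc = 5247.0 km
Rhumb line: Δψ = +1.1790, q = Δφ/Δψ = 0.5255, d_rh = R√(Δφ²+q²Δλ²) = 5444.7 km
Excess = 5444.7 − 5247.0 = 197.7 ≈ 198 km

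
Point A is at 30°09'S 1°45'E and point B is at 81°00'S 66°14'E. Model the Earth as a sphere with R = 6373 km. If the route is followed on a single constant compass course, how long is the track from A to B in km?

Δψ = ln[tan(π/4+φ₂/2)/tan(π/4+φ₁/2)] = -1.9898;  Δφ = -0.8875 rad,  Δλ = +1.1254 rad
q = Δφ/Δψ = 0.4460
d = R·√(Δφ² + q²Δλ²) = 6373·1.01963 = 6498 km

6498 km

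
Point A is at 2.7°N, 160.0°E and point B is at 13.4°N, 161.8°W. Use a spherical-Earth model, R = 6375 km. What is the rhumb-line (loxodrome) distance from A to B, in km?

4367 km

Rhumb course C = atan2(Δλ, Δψ) with Δψ = ln[tan(π/4+φ₂/2)/tan(π/4+φ₁/2)] = +0.1889, Δλ = +0.6667 → C = 74.18°
d = R·|Δφ| / |cos C| = 6375·0.18675 / 0.27259 = 4367 km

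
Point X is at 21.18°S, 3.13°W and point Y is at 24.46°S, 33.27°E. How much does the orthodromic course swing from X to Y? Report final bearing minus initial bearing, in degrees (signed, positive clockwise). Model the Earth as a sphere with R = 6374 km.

Initial bearing θ₁ = atan2(sin Δλ cos φ₂, cos φ₁ sin φ₂ − sin φ₁ cos φ₂ cos Δλ) = 102.66°
Final bearing θ₂ = (initial bearing from the destination back to the start) + 180° = 88.13°
Δθ = θ₂ − θ₁ = -14.5°

-14.5°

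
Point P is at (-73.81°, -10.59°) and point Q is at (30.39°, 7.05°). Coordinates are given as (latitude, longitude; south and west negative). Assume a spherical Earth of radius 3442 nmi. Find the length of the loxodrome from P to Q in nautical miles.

6307 nmi

Δψ = ln[tan(π/4+φ₂/2)/tan(π/4+φ₁/2)] = +2.5075;  Δφ = +1.8186 rad,  Δλ = +0.3079 rad
q = Δφ/Δψ = 0.7253
d = R·√(Δφ² + q²Δλ²) = 3442·1.83229 = 6307 nmi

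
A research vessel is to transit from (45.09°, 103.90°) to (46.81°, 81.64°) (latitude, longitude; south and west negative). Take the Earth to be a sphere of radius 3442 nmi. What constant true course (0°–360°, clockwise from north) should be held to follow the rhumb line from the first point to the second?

Δψ = ln[tan(π/4+φ₂/2)/tan(π/4+φ₁/2)] = +0.0432
Δλ = -0.3885 rad (taken the short way round)
course = atan2(Δλ, Δψ) = 276.34°

276.3°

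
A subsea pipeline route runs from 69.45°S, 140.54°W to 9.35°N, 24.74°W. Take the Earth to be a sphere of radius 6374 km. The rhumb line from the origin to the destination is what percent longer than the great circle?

Great circle: σ = 1.8785 rad → d_gc = Rσ = 11973.6 km
Rhumb: Δφ = +1.3753, Δλ = +2.0211, Δψ = +1.8716, q = Δφ/Δψ = 0.7348 → d_rh = R√(Δφ²+q²Δλ²) = 12901.9 km
Excess = (12901.9 − 11973.6) / 11973.6 = 928.3 / 11973.6 = 7.753% ≈ 7.8%

7.8%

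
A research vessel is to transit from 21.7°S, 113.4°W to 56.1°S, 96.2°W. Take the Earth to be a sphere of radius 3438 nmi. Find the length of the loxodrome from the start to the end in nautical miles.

2205 nmi

Δψ = ln[tan(π/4+φ₂/2)/tan(π/4+φ₁/2)] = -0.8000;  Δφ = -0.6004 rad,  Δλ = +0.3002 rad
q = Δφ/Δψ = 0.7504
d = R·√(Δφ² + q²Δλ²) = 3438·0.64127 = 2205 nmi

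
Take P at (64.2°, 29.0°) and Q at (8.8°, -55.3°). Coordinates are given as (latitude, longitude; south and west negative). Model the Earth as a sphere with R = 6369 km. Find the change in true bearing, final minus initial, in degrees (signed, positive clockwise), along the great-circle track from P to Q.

Initial bearing θ₁ = atan2(sin Δλ cos φ₂, cos φ₁ sin φ₂ − sin φ₁ cos φ₂ cos Δλ) = 268.73°
Final bearing θ₂ = (initial bearing from the destination back to the start) + 180° = 206.12°
Δθ = θ₂ − θ₁ = -62.6°

-62.6°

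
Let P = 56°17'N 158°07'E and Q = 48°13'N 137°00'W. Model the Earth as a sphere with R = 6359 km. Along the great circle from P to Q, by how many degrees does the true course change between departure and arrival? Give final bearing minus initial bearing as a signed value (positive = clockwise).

Initial bearing θ₁ = atan2(sin Δλ cos φ₂, cos φ₁ sin φ₂ − sin φ₁ cos φ₂ cos Δλ) = 73.50°
Final bearing θ₂ = (initial bearing from the destination back to the start) + 180° = 126.99°
Δθ = θ₂ − θ₁ = +53.5°

+53.5°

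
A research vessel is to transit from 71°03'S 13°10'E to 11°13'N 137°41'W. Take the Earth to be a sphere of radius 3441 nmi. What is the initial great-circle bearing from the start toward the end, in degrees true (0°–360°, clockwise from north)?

N = sin Δλ·cos φ₂ = -0.4778;  D = cos φ₁ sin φ₂ − sin φ₁ cos φ₂ cos Δλ = -0.7471
initial course = atan2(N, D) = 212.60°

212.6°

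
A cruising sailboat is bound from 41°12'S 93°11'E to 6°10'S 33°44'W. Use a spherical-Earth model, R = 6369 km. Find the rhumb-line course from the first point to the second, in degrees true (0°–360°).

Δψ = ln[tan(π/4+φ₂/2)/tan(π/4+φ₁/2)] = +0.6827
Δλ = -2.2151 rad (taken the short way round)
course = atan2(Δλ, Δψ) = 287.13°

287.1°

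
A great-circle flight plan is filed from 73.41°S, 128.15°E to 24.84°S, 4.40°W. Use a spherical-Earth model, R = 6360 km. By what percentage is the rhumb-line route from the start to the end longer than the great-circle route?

17.4%

Great circle: σ = 1.3414 rad → d_gc = Rσ = 8531.4 km
Rhumb: Δφ = +0.8477, Δλ = -2.3134, Δψ = +1.4778, q = Δφ/Δψ = 0.5736 → d_rh = R√(Δφ²+q²Δλ²) = 10015.3 km
Excess = (10015.3 − 8531.4) / 8531.4 = 1483.9 / 8531.4 = 17.39% ≈ 17.4%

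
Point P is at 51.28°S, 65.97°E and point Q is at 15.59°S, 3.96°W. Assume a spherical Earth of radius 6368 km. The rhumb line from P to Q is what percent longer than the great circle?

Great circle: σ = 1.1413 rad → d_gc = Rσ = 7267.6 km
Rhumb: Δφ = +0.6229, Δλ = -1.2205, Δψ = +0.7704, q = Δφ/Δψ = 0.8086 → d_rh = R√(Δφ²+q²Δλ²) = 7431.5 km
Excess = (7431.5 − 7267.6) / 7267.6 = 163.9 / 7267.6 = 2.26% ≈ 2.3%

2.3%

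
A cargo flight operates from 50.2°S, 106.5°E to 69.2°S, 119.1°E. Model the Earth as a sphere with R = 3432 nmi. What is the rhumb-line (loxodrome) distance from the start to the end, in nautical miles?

1196 nmi

Rhumb course C = atan2(Δλ, Δψ) with Δψ = ln[tan(π/4+φ₂/2)/tan(π/4+φ₁/2)] = -0.6792, Δλ = +0.2199 → C = 162.06°
d = R·|Δφ| / |cos C| = 3432·0.33161 / 0.95138 = 1196 nmi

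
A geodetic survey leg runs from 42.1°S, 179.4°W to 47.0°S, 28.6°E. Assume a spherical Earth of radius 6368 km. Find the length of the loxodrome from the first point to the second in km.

12041 km

Δψ = ln[tan(π/4+φ₂/2)/tan(π/4+φ₁/2)] = -0.1201;  Δφ = -0.0855 rad,  Δλ = -2.6529 rad
q = Δφ/Δψ = 0.7120
d = R·√(Δφ² + q²Δλ²) = 6368·1.89080 = 12041 km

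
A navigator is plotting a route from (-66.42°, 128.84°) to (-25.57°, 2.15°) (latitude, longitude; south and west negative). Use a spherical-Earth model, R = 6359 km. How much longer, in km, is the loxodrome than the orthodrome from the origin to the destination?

1305 km

Great circle: cos σ = sin φ₁ sin φ₂ + cos φ₁ cos φ₂ cos Δλ,  σ = 1.3898 rad → d_gc = 8838.0 km
Rhumb line: Δψ = +1.1048, q = Δφ/Δψ = 0.6453, d_rh = R√(Δφ²+q²Δλ²) = 10143.2 km
Excess = 10143.2 − 8838.0 = 1305.2 ≈ 1305 km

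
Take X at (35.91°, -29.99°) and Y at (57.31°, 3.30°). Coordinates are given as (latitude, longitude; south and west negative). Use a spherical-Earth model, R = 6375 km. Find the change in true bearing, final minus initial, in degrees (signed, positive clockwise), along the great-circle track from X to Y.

+24.9°

Initial bearing θ₁ = atan2(sin Δλ cos φ₂, cos φ₁ sin φ₂ − sin φ₁ cos φ₂ cos Δλ) = 35.42°
Final bearing θ₂ = (initial bearing from the destination back to the start) + 180° = 60.35°
Δθ = θ₂ − θ₁ = +24.9°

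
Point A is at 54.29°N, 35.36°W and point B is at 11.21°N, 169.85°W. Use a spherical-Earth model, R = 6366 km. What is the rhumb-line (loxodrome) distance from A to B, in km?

Rhumb course C = atan2(Δλ, Δψ) with Δψ = ln[tan(π/4+φ₂/2)/tan(π/4+φ₁/2)] = -0.9359, Δλ = -2.3473 → C = 248.26°
d = R·|Δφ| / |cos C| = 6366·0.75189 / 0.37036 = 12924 km

12924 km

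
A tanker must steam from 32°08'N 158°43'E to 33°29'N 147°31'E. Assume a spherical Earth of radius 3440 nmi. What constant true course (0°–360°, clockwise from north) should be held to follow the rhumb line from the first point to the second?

Meridional parts: M(φ₁)=+0.5928, M(φ₂)=+0.6208 → ΔM = +0.0280;  Δλ = -0.1955 rad
tan C = Δλ / ΔM = -6.9726 → C = 278.16°

278.2°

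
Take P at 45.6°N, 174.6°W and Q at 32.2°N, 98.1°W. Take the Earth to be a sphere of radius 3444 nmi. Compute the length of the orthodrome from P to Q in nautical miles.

cos σ = sin φ₁ sin φ₂ + cos φ₁ cos φ₂ cos Δλ
      = sin(45.60°)sin(32.20°) + cos(45.60°)cos(32.20°)cos(76.50°) = 0.5189
σ = 58.739° → d = Rσ = 3444·1.02519 = 3531 nmi

3531 nmi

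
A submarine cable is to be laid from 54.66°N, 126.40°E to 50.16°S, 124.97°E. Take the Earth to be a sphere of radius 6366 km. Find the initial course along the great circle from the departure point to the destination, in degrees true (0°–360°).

N = sin Δλ·cos φ₂ = -0.0160;  D = cos φ₁ sin φ₂ − sin φ₁ cos φ₂ cos Δλ = -0.9666
initial course = atan2(N, D) = 180.95°

180.9°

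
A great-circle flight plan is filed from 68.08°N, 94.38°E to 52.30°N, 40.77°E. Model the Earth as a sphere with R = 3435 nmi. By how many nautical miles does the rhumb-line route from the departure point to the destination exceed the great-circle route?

Great circle: cos σ = sin φ₁ sin φ₂ + cos φ₁ cos φ₂ cos Δλ,  σ = 0.5167 rad → d_gc = 1774.8 nmi
Rhumb line: Δψ = -0.5670, q = Δφ/Δψ = 0.4858, d_rh = R√(Δφ²+q²Δλ²) = 1825.5 nmi
Excess = 1825.5 − 1774.8 = 50.7 ≈ 51 nmi

51 nmi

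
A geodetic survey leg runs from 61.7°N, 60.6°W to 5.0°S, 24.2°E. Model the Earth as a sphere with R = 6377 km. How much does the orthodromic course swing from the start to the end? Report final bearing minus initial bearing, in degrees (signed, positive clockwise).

+54.9°

At departure: θ₁ = atan2(sin Δλ cos φ₂, cos φ₁ sin φ₂ − sin φ₁ cos φ₂ cos Δλ) = 96.94°
At arrival: θ₂ = atan2(sin Δλ cos φ₁, −cos φ₂ sin φ₁ + sin φ₂ cos φ₁ cos Δλ) = 151.81°
Δθ = θ₂ − θ₁ = +54.9°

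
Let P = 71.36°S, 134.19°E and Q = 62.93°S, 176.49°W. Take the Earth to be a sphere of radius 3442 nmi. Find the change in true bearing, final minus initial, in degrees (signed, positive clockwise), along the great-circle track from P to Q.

-46.0°

Initial bearing θ₁ = atan2(sin Δλ cos φ₂, cos φ₁ sin φ₂ − sin φ₁ cos φ₂ cos Δλ) = 90.59°
Final bearing θ₂ = (initial bearing from the destination back to the start) + 180° = 44.61°
Δθ = θ₂ − θ₁ = -46.0°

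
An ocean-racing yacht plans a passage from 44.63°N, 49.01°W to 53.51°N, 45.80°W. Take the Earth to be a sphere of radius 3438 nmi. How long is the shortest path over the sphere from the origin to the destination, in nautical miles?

Haversine: a = sin²(Δφ/2)+cos φ₁ cos φ₂ sin²(Δλ/2) = 0.00633;  σ = 2·atan2(√a,√(1−a))
σ = 9.123° → d = Rσ = 3438·0.15923 = 547 nmi

547 nmi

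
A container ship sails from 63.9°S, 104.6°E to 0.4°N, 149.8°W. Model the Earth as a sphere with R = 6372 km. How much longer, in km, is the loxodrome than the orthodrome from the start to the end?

Great circle: cos σ = sin φ₁ sin φ₂ + cos φ₁ cos φ₂ cos Δλ,  σ = 1.6957 rad → d_gc = 10804.97 km
Rhumb line: Δψ = +1.4689, q = Δφ/Δψ = 0.7640, d_rh = R√(Δφ²+q²Δλ²) = 11473.45 km
Excess = 11473.45 − 10804.97 = 668.48 ≈ 668 km

668 km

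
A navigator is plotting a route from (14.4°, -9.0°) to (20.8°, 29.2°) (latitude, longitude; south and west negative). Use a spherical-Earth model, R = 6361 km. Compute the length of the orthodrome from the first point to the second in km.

4095 km

cos σ = sin φ₁ sin φ₂ + cos φ₁ cos φ₂ cos Δλ
      = sin(14.40°)sin(20.80°) + cos(14.40°)cos(20.80°)cos(38.20°) = 0.7999
σ = 36.882° → d = Rσ = 6361·0.64372 = 4095 km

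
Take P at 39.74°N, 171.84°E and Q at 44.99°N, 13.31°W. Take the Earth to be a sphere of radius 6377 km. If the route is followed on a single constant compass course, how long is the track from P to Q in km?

Δψ = ln[tan(π/4+φ₂/2)/tan(π/4+φ₁/2)] = +0.1241;  Δφ = +0.0916 rad,  Δλ = +3.0517 rad
q = Δφ/Δψ = 0.7382
d = R·√(Δφ² + q²Δλ²) = 6377·2.25457 = 14377 km

14377 km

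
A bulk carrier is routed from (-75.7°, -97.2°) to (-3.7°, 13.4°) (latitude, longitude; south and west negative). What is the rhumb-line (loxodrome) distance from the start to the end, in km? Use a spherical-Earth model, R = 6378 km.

Δψ = ln[tan(π/4+φ₂/2)/tan(π/4+φ₁/2)] = +2.0113;  Δφ = +1.2566 rad,  Δλ = +1.9303 rad
q = Δφ/Δψ = 0.6248
d = R·√(Δφ² + q²Δλ²) = 6378·1.74176 = 11109 km

11109 km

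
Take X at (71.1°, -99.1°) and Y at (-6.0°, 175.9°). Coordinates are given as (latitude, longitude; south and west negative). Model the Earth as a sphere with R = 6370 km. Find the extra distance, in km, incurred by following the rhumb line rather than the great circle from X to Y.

422 km

Great circle: cos σ = sin φ₁ sin φ₂ + cos φ₁ cos φ₂ cos Δλ,  σ = 1.6417 rad → d_gc = 10457.4 km
Rhumb line: Δψ = -1.8980, q = Δφ/Δψ = 0.7090, d_rh = R√(Δφ²+q²Δλ²) = 10879.6 km
Excess = 10879.6 − 10457.4 = 422.2 ≈ 422 km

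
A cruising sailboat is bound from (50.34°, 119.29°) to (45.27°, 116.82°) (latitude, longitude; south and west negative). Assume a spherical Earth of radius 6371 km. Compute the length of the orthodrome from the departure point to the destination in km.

cos σ = sin φ₁ sin φ₂ + cos φ₁ cos φ₂ cos Δλ
      = sin(50.34°)sin(45.27°) + cos(50.34°)cos(45.27°)cos(-2.47°) = 0.9957
σ = 5.334° → d = Rσ = 6371·0.09309 = 593 km

593 km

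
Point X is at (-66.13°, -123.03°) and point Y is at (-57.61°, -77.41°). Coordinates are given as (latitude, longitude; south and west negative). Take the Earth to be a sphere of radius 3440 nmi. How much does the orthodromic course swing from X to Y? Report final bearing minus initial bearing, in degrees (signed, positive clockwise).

-40.8°

Initial bearing θ₁ = atan2(sin Δλ cos φ₂, cos φ₁ sin φ₂ − sin φ₁ cos φ₂ cos Δλ) = 89.86°
Final bearing θ₂ = (initial bearing from the destination back to the start) + 180° = 49.06°
Δθ = θ₂ − θ₁ = -40.8°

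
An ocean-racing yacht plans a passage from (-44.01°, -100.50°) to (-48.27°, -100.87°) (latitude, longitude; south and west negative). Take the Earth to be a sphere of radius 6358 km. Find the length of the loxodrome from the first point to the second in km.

474 km

Δψ = ln[tan(π/4+φ₂/2)/tan(π/4+φ₁/2)] = -0.1074;  Δφ = -0.0744 rad,  Δλ = -0.0065 rad
q = Δφ/Δψ = 0.6924
d = R·√(Δφ² + q²Δλ²) = 6358·0.07449 = 474 km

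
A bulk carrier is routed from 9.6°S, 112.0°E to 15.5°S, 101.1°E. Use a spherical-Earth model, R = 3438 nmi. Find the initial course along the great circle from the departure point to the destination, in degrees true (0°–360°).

θ = atan2( sin Δλ·cos φ₂ ,  cos φ₁ sin φ₂ − sin φ₁ cos φ₂ cos Δλ )
  = atan2(-0.1822, -0.1057) = 239.89°

239.9°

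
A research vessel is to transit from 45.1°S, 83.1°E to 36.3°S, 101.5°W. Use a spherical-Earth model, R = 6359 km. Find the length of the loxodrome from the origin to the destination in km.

14755 km

Δψ = ln[tan(π/4+φ₂/2)/tan(π/4+φ₁/2)] = +0.2031;  Δφ = +0.1536 rad,  Δλ = +3.0613 rad
q = Δφ/Δψ = 0.7563
d = R·√(Δφ² + q²Δλ²) = 6359·2.32030 = 14755 km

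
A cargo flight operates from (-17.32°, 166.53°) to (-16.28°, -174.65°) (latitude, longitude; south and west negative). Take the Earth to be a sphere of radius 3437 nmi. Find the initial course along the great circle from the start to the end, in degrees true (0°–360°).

θ = atan2( sin Δλ·cos φ₂ ,  cos φ₁ sin φ₂ − sin φ₁ cos φ₂ cos Δλ )
  = atan2(+0.3097, +0.0029) = 89.47°

89.5°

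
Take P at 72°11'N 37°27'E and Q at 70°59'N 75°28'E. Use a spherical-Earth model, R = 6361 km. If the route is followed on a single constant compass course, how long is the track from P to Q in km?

1340 km

Δψ = ln[tan(π/4+φ₂/2)/tan(π/4+φ₁/2)] = -0.0663;  Δφ = -0.0209 rad,  Δλ = +0.6635 rad
q = Δφ/Δψ = 0.3158
d = R·√(Δφ² + q²Δλ²) = 6361·0.21059 = 1340 km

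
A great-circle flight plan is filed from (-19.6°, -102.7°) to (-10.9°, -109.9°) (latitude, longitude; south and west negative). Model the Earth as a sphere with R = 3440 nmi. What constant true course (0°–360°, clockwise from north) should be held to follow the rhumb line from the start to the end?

Meridional parts: M(φ₁)=-0.3490, M(φ₂)=-0.1914 → ΔM = +0.1576;  Δλ = -0.1257 rad
tan C = Δλ / ΔM = -0.7976 → C = 321.43°

321.4°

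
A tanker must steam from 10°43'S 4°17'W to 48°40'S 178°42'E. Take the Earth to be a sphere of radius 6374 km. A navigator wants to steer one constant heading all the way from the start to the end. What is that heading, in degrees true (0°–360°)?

Meridional parts: M(φ₁)=-0.1881, M(φ₂)=-0.9750 → ΔM = -0.7868;  Δλ = -3.0895 rad
tan C = Δλ / ΔM = +3.9266 → C = 255.71°

255.7°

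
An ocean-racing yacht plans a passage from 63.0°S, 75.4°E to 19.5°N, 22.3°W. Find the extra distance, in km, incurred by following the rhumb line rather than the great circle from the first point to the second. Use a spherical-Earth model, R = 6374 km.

Great circle: cos σ = sin φ₁ sin φ₂ + cos φ₁ cos φ₂ cos Δλ,  σ = 1.9335 rad → d_gc = 12323.9 km
Rhumb line: Δψ = +1.7739, q = Δφ/Δψ = 0.8117, d_rh = R√(Δφ²+q²Δλ²) = 12730.6 km
Excess = 12730.6 − 12323.9 = 406.7 ≈ 407 km

407 km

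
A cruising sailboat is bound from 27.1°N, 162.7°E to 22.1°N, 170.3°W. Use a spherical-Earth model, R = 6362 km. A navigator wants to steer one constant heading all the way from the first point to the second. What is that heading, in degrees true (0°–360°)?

Δψ = ln[tan(π/4+φ₂/2)/tan(π/4+φ₁/2)] = -0.0960
Δλ = +0.4712 rad (taken the short way round)
course = atan2(Δλ, Δψ) = 101.52°

101.5°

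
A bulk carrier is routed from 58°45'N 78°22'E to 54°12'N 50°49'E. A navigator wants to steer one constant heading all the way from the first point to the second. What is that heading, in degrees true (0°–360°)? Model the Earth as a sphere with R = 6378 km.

Meridional parts: M(φ₁)=+1.2741, M(φ₂)=+1.1301 → ΔM = -0.1440;  Δλ = -0.4808 rad
tan C = Δλ / ΔM = +3.3393 → C = 253.33°

253.3°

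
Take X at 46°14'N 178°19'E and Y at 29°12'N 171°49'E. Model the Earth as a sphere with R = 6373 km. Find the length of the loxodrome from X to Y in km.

Rhumb course C = atan2(Δλ, Δψ) with Δψ = ln[tan(π/4+φ₂/2)/tan(π/4+φ₁/2)] = -0.3789, Δλ = -0.1134 → C = 196.67°
d = R·|Δφ| / |cos C| = 6373·0.29729 / 0.95798 = 1978 km

1978 km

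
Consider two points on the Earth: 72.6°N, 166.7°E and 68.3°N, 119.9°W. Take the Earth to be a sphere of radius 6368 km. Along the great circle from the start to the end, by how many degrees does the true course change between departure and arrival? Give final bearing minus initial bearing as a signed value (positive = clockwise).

+70.2°

Initial bearing θ₁ = atan2(sin Δλ cos φ₂, cos φ₁ sin φ₂ − sin φ₁ cos φ₂ cos Δλ) = 63.45°
Final bearing θ₂ = (initial bearing from the destination back to the start) + 180° = 133.66°
Δθ = θ₂ − θ₁ = +70.2°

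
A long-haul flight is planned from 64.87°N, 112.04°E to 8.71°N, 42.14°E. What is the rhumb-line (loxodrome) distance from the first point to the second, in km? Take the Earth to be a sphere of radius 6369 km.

8418 km

Δψ = ln[tan(π/4+φ₂/2)/tan(π/4+φ₁/2)] = -1.3485;  Δφ = -0.9802 rad,  Δλ = -1.2200 rad
q = Δφ/Δψ = 0.7269
d = R·√(Δφ² + q²Δλ²) = 6369·1.32178 = 8418 km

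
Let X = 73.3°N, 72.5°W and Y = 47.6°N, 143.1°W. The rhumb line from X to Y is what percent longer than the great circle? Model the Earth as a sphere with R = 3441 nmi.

Great circle: σ = 0.6893 rad → d_gc = Rσ = 2372.0 nmi
Rhumb: Δφ = -0.4485, Δλ = -1.2322, Δψ = -0.9718, q = Δφ/Δψ = 0.4616 → d_rh = R√(Δφ²+q²Δλ²) = 2492.5 nmi
Excess = (2492.5 − 2372.0) / 2372.0 = 120.5 / 2372.0 = 5.08% ≈ 5.1%

5.1%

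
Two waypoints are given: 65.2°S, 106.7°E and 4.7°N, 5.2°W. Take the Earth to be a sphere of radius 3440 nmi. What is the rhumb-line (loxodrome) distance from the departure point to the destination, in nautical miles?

6630 nmi

Δψ = ln[tan(π/4+φ₂/2)/tan(π/4+φ₁/2)] = +1.5969;  Δφ = +1.2200 rad,  Δλ = -1.9530 rad
q = Δφ/Δψ = 0.7640
d = R·√(Δφ² + q²Δλ²) = 3440·1.92735 = 6630 nmi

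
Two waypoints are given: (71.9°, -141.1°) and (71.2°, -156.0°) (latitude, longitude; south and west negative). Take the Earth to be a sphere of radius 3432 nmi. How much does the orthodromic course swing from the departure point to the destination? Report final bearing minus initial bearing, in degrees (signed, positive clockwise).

-14.1°

Initial bearing θ₁ = atan2(sin Δλ cos φ₂, cos φ₁ sin φ₂ − sin φ₁ cos φ₂ cos Δλ) = 268.67°
Final bearing θ₂ = (initial bearing from the destination back to the start) + 180° = 254.53°
Δθ = θ₂ − θ₁ = -14.1°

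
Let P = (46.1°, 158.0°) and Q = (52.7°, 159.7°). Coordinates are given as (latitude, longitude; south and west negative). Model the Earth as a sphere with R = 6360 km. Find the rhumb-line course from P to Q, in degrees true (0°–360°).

Meridional parts: M(φ₁)=+0.9088, M(φ₂)=+1.0862 → ΔM = +0.1774;  Δλ = +0.0297 rad
tan C = Δλ / ΔM = +0.1673 → C = 9.50°

9.5°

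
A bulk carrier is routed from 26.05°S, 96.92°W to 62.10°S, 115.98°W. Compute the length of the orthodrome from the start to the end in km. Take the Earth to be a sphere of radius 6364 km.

Haversine: a = sin²(Δφ/2)+cos φ₁ cos φ₂ sin²(Δλ/2) = 0.10727;  σ = 2·atan2(√a,√(1−a))
σ = 38.237° → d = Rσ = 6364·0.66736 = 4247 km

4247 km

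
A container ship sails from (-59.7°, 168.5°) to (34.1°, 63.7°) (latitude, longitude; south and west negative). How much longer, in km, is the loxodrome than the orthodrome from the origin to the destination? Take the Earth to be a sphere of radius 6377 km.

300 km

Great circle: cos σ = sin φ₁ sin φ₂ + cos φ₁ cos φ₂ cos Δλ,  σ = 2.2028 rad → d_gc = 14047.3 km
Rhumb line: Δψ = +1.9403, q = Δφ/Δψ = 0.8437, d_rh = R√(Δφ²+q²Δλ²) = 14347.4 km
Excess = 14347.4 − 14047.3 = 300.1 ≈ 300 km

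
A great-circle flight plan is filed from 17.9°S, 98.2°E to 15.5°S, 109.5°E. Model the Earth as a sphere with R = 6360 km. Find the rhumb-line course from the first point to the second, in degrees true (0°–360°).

Meridional parts: M(φ₁)=-0.3176, M(φ₂)=-0.2739 → ΔM = +0.0437;  Δλ = +0.1972 rad
tan C = Δλ / ΔM = +4.5094 → C = 77.50°

77.5°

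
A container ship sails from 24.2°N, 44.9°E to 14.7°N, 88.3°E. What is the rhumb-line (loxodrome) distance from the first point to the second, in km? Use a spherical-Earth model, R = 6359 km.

Δψ = ln[tan(π/4+φ₂/2)/tan(π/4+φ₁/2)] = -0.1761;  Δφ = -0.1658 rad,  Δλ = +0.7575 rad
q = Δφ/Δψ = 0.9416
d = R·√(Δφ² + q²Δλ²) = 6359·0.73224 = 4656 km

4656 km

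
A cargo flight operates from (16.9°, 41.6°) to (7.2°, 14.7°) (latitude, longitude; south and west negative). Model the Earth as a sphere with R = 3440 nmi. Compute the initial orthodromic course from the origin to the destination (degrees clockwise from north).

253.0°

N = sin Δλ·cos φ₂ = -0.4489;  D = cos φ₁ sin φ₂ − sin φ₁ cos φ₂ cos Δλ = -0.1373
initial course = atan2(N, D) = 252.99°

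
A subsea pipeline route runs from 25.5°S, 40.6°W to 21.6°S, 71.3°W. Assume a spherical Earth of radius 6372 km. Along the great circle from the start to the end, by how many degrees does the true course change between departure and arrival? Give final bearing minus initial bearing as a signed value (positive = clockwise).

+12.5°

At departure: θ₁ = atan2(sin Δλ cos φ₂, cos φ₁ sin φ₂ − sin φ₁ cos φ₂ cos Δλ) = 271.44°
At arrival: θ₂ = atan2(sin Δλ cos φ₁, −cos φ₂ sin φ₁ + sin φ₂ cos φ₁ cos Δλ) = 283.96°
Δθ = θ₂ − θ₁ = +12.5°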